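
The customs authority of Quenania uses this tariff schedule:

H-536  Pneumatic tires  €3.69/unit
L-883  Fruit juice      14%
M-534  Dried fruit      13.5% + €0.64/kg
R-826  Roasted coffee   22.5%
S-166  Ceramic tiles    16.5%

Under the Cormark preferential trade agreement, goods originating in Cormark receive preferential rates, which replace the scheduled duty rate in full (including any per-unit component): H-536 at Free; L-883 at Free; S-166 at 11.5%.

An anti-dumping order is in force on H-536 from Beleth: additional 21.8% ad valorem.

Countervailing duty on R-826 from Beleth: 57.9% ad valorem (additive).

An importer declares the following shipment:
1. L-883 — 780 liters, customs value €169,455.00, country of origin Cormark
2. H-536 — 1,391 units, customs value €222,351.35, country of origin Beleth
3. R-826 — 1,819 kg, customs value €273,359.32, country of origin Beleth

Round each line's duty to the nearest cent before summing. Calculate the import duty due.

€273,386.27

Line 1 (L-883, Cormark, 780 liters, €169,455.00):
Base rate for L-883 is 14%.
Origin Cormark qualifies under the Quenania–Cormark agreement and L-883 is covered: preferential rate Free applies instead.
Duty = €169,455.00 × 0% = €0.00.
Line 2 (H-536, Beleth, 1,391 units, €222,351.35):
Base rate for H-536 is €3.69/unit.
H-536 has an FTA preferential rate, but origin Beleth is not Cormark; base rate stands.
Additional duty on H-536 from Beleth: +21.8% ad valorem. Applied ad valorem rate = 21.8%.
Duty = €222,351.35 × 21.8% + 1,391 × €3.69 = €53,605.38.
Line 3 (R-826, Beleth, 1,819 kg, €273,359.32):
Base rate for R-826 is 22.5%.
Additional duty on R-826 from Beleth: +57.9%. Applied ad valorem rate: 22.5% + 57.9% = 80.4%.
Duty = €273,359.32 × 80.4% = €219,780.89.
Total = €0.00 + €53,605.38 + €219,780.89 = €273,386.27.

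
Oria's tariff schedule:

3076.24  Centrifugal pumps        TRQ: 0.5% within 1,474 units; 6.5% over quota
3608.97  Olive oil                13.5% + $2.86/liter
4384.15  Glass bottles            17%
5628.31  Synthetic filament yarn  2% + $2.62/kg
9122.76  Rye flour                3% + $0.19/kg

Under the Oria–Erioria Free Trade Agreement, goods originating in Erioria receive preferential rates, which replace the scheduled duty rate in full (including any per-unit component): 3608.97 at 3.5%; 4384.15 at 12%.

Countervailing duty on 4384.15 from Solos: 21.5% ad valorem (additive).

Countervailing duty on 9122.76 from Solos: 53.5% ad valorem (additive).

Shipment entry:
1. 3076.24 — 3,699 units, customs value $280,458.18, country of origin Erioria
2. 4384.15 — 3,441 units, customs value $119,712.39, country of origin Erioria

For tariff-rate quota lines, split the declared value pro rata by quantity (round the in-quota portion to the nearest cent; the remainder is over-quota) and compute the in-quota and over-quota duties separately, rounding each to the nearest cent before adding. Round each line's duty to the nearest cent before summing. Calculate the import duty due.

Line 1 (3076.24, Erioria, 3,699 units, $280,458.18):
Code 3076.24 is under a tariff-rate quota (threshold 1,474 units). In-quota: 1,474 units at 0.5%; over-quota: 2,225 units at 6.5%.
Pro-rata value split: in-quota = $280,458.18 × 1,474/3,699 = $111,758.68; over-quota = $280,458.18 − $111,758.68 = $168,699.50.
In-quota duty = $111,758.68 × 0.5% = $558.79. Over-quota duty = $168,699.50 × 6.5% = $10,965.47.
Line duty = $558.79 + $10,965.47 = $11,524.26.
Line 2 (4384.15, Erioria, 3,441 units, $119,712.39):
Base rate for 4384.15 is 17%.
Origin Erioria qualifies under the Oria–Erioria agreement and 4384.15 is covered: preferential rate 12% applies instead.
The additional-duty order on 4384.15 targets Solos, not Erioria; it does not apply.
Duty = $119,712.39 × 12% = $14,365.49.
Total = $11,524.26 + $14,365.49 = $25,889.75.

$25,889.75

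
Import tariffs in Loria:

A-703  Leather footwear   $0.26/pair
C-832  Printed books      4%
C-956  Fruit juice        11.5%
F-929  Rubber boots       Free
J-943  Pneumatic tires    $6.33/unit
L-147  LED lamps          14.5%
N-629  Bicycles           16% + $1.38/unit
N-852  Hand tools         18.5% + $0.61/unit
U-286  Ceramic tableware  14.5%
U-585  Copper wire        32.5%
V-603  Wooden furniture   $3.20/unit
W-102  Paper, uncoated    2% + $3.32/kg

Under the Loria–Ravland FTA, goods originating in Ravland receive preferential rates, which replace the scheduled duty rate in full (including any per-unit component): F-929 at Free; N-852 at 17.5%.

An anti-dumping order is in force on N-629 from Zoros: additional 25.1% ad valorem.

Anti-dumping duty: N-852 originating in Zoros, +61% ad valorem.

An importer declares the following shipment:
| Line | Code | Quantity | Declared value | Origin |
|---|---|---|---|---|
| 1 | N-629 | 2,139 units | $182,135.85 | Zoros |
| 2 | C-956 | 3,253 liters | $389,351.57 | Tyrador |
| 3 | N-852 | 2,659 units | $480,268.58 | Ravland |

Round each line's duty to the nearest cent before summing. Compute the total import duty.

$206,632.08

Line 1 (N-629, Zoros, 2,139 units, $182,135.85):
Base rate for N-629 is 16% + $1.38/unit.
Additional duty on N-629 from Zoros: +25.1%. Applied ad valorem rate: 16% + 25.1% = 41.1%.
Duty = $182,135.85 × 41.1% + 2,139 × $1.38 = $77,809.65.
Line 2 (C-956, Tyrador, 3,253 liters, $389,351.57):
Base rate for C-956 is 11.5%.
Duty = $389,351.57 × 11.5% = $44,775.43.
Line 3 (N-852, Ravland, 2,659 units, $480,268.58):
Base rate for N-852 is 18.5% + $0.61/unit.
Origin Ravland qualifies under the Loria–Ravland agreement and N-852 is covered: preferential rate 17.5% applies instead.
The additional-duty order on N-852 targets Zoros, not Ravland; it does not apply.
Duty = $480,268.58 × 17.5% = $84,047.00.
Total = $77,809.65 + $44,775.43 + $84,047.00 = $206,632.08.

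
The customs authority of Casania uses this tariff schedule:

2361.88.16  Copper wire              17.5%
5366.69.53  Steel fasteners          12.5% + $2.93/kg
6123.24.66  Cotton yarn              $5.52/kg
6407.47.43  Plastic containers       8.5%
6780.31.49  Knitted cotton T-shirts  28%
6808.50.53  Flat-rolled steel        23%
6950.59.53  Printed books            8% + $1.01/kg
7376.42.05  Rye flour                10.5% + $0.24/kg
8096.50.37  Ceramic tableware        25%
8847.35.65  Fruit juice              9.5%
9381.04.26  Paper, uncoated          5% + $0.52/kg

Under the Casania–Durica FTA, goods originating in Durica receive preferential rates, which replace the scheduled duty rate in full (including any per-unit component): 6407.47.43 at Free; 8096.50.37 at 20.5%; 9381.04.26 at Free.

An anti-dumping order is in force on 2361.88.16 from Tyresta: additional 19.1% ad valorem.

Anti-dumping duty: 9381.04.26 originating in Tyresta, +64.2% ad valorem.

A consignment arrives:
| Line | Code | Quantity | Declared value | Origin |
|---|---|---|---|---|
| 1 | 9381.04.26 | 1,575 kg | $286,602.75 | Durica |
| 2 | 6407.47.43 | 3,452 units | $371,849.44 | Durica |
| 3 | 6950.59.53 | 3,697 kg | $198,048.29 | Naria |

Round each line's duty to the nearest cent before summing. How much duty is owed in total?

$19,577.83

Line 1 (9381.04.26, Durica, 1,575 kg, $286,602.75):
Base rate for 9381.04.26 is 5% + $0.52/kg.
Origin Durica qualifies under the Casania–Durica agreement and 9381.04.26 is covered: preferential rate Free applies instead.
The additional-duty order on 9381.04.26 targets Tyresta, not Durica; it does not apply.
Duty = $286,602.75 × 0% = $0.00.
Line 2 (6407.47.43, Durica, 3,452 units, $371,849.44):
Base rate for 6407.47.43 is 8.5%.
Origin Durica qualifies under the Casania–Durica agreement and 6407.47.43 is covered: preferential rate Free applies instead.
Duty = $371,849.44 × 0% = $0.00.
Line 3 (6950.59.53, Naria, 3,697 kg, $198,048.29):
Base rate for 6950.59.53 is 8% + $1.01/kg.
Duty = $198,048.29 × 8% + 3,697 × $1.01 = $19,577.83.
Total = $0.00 + $0.00 + $19,577.83 = $19,577.83.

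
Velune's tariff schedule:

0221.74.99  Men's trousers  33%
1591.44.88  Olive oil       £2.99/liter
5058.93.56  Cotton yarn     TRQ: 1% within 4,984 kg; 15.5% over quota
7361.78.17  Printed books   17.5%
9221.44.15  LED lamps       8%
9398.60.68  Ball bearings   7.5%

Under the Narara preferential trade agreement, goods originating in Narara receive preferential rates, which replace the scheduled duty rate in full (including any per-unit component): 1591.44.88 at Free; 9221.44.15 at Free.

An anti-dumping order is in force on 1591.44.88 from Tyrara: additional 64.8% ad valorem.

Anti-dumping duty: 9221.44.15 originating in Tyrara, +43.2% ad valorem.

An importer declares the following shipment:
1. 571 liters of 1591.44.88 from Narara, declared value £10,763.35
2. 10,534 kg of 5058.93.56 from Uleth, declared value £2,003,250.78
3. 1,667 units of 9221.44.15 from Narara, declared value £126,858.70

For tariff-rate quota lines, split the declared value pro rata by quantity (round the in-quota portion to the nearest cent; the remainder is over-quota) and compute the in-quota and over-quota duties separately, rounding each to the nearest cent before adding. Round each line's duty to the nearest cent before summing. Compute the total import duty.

£173,071.81

Line 1 (1591.44.88, Narara, 571 liters, £10,763.35):
Base rate for 1591.44.88 is £2.99/liter.
Origin Narara qualifies under the Velune–Narara agreement and 1591.44.88 is covered: preferential rate Free applies instead.
The additional-duty order on 1591.44.88 targets Tyrara, not Narara; it does not apply.
Duty = £10,763.35 × 0% = £0.00.
Line 2 (5058.93.56, Uleth, 10,534 kg, £2,003,250.78):
Code 5058.93.56 is under a tariff-rate quota (threshold 4,984 kg). In-quota: 4,984 kg at 1%; over-quota: 5,550 kg at 15.5%.
Pro-rata value split: in-quota = £2,003,250.78 × 4,984/10,534 = £947,807.28; over-quota = £2,003,250.78 − £947,807.28 = £1,055,443.50.
In-quota duty = £947,807.28 × 1% = £9,478.07. Over-quota duty = £1,055,443.50 × 15.5% = £163,593.74.
Line duty = £9,478.07 + £163,593.74 = £173,071.81.
Line 3 (9221.44.15, Narara, 1,667 units, £126,858.70):
Base rate for 9221.44.15 is 8%.
Origin Narara qualifies under the Velune–Narara agreement and 9221.44.15 is covered: preferential rate Free applies instead.
The additional-duty order on 9221.44.15 targets Tyrara, not Narara; it does not apply.
Duty = £126,858.70 × 0% = £0.00.
Total = £0.00 + £173,071.81 + £0.00 = £173,071.81.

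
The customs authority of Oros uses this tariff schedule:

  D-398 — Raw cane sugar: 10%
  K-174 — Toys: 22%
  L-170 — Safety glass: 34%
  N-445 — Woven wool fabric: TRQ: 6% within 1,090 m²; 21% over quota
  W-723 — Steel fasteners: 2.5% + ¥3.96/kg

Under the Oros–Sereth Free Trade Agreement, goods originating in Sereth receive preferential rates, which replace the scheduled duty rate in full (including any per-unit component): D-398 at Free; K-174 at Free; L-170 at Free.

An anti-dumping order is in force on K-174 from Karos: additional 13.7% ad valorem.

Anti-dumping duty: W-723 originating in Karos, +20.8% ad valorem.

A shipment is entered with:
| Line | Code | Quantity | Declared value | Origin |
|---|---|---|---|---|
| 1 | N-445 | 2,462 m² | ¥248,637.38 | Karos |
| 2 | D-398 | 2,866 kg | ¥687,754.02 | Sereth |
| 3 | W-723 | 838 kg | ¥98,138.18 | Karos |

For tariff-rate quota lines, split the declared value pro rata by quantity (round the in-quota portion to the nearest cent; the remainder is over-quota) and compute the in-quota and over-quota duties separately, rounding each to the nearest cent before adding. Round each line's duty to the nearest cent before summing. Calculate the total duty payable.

¥61,886.67

Line 1 (N-445, Karos, 2,462 m², ¥248,637.38):
Code N-445 is under a tariff-rate quota (threshold 1,090 m²). In-quota: 1,090 m² at 6%; over-quota: 1,372 m² at 21%.
Pro-rata value split: in-quota = ¥248,637.38 × 1,090/2,462 = ¥110,079.10; over-quota = ¥248,637.38 − ¥110,079.10 = ¥138,558.28.
In-quota duty = ¥110,079.10 × 6% = ¥6,604.75. Over-quota duty = ¥138,558.28 × 21% = ¥29,097.24.
Line duty = ¥6,604.75 + ¥29,097.24 = ¥35,701.99.
Line 2 (D-398, Sereth, 2,866 kg, ¥687,754.02):
Base rate for D-398 is 10%.
Origin Sereth qualifies under the Oros–Sereth agreement and D-398 is covered: preferential rate Free applies instead.
Duty = ¥687,754.02 × 0% = ¥0.00.
Line 3 (W-723, Karos, 838 kg, ¥98,138.18):
Base rate for W-723 is 2.5% + ¥3.96/kg.
Additional duty on W-723 from Karos: +20.8%. Applied ad valorem rate: 2.5% + 20.8% = 23.3%.
Duty = ¥98,138.18 × 23.3% + 838 × ¥3.96 = ¥26,184.68.
Total = ¥35,701.99 + ¥0.00 + ¥26,184.68 = ¥61,886.67.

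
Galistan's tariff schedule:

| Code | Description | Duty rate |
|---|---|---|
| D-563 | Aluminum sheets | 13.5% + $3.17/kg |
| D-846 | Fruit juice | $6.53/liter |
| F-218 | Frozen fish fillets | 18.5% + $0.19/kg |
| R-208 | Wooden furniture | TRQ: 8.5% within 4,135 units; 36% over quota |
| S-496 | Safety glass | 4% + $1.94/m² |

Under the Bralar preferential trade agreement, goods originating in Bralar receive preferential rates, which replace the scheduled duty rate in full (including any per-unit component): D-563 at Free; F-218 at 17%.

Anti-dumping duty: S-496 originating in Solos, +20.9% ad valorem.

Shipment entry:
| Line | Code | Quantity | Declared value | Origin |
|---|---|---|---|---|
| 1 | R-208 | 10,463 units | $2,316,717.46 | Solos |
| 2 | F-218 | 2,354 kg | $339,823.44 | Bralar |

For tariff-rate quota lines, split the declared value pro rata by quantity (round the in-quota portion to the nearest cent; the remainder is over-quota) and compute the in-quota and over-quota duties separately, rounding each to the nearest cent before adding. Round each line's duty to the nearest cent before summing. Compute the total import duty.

Line 1 (R-208, Solos, 10,463 units, $2,316,717.46):
Code R-208 is under a tariff-rate quota (threshold 4,135 units). In-quota: 4,135 units at 8.5%; over-quota: 6,328 units at 36%.
Pro-rata value split: in-quota = $2,316,717.46 × 4,135/10,463 = $915,571.70; over-quota = $2,316,717.46 − $915,571.70 = $1,401,145.76.
In-quota duty = $915,571.70 × 8.5% = $77,823.59. Over-quota duty = $1,401,145.76 × 36% = $504,412.47.
Line duty = $77,823.59 + $504,412.47 = $582,236.06.
Line 2 (F-218, Bralar, 2,354 kg, $339,823.44):
Base rate for F-218 is 18.5% + $0.19/kg.
Origin Bralar qualifies under the Galistan–Bralar agreement and F-218 is covered: preferential rate 17% applies instead.
Duty = $339,823.44 × 17% = $57,769.98.
Total = $582,236.06 + $57,769.98 = $640,006.04.

$640,006.04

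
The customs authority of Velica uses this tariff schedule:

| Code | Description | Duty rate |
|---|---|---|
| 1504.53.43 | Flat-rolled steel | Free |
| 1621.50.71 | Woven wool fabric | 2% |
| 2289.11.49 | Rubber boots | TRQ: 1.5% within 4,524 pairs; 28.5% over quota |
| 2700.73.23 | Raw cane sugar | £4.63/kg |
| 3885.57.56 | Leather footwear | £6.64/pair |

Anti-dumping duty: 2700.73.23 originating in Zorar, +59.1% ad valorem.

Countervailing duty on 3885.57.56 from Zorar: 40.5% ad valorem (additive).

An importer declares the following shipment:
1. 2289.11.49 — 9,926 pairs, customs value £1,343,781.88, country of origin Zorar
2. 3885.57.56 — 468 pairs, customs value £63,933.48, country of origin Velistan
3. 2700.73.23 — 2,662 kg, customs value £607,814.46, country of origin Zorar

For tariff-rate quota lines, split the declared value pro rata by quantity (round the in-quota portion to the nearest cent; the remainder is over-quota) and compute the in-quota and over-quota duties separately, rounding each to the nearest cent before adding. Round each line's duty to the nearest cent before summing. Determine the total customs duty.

Line 1 (2289.11.49, Zorar, 9,926 pairs, £1,343,781.88):
Code 2289.11.49 is under a tariff-rate quota (threshold 4,524 pairs). In-quota: 4,524 pairs at 1.5%; over-quota: 5,402 pairs at 28.5%.
Pro-rata value split: in-quota = £1,343,781.88 × 4,524/9,926 = £612,459.12; over-quota = £1,343,781.88 − £612,459.12 = £731,322.76.
In-quota duty = £612,459.12 × 1.5% = £9,186.89. Over-quota duty = £731,322.76 × 28.5% = £208,426.99.
Line duty = £9,186.89 + £208,426.99 = £217,613.88.
Line 2 (3885.57.56, Velistan, 468 pairs, £63,933.48):
Base rate for 3885.57.56 is £6.64/pair.
The additional-duty order on 3885.57.56 targets Zorar, not Velistan; it does not apply.
Duty = 468 × £6.64 = £3,107.52.
Line 3 (2700.73.23, Zorar, 2,662 kg, £607,814.46):
Base rate for 2700.73.23 is £4.63/kg.
Additional duty on 2700.73.23 from Zorar: +59.1% ad valorem. Applied ad valorem rate = 59.1%.
Duty = £607,814.46 × 59.1% + 2,662 × £4.63 = £371,543.41.
Total = £217,613.88 + £3,107.52 + £371,543.41 = £592,264.81.

£592,264.81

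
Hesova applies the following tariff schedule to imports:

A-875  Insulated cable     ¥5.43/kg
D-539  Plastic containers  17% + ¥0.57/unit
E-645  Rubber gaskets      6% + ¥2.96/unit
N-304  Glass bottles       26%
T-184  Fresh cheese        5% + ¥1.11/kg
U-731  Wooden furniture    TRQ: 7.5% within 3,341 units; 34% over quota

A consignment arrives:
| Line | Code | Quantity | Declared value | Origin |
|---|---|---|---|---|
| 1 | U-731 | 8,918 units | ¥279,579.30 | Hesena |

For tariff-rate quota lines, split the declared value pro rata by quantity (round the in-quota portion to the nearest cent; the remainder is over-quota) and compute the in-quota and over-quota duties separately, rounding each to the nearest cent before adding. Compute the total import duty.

¥67,300.77

Line 1 (U-731, Hesena, 8,918 units, ¥279,579.30):
Code U-731 is under a tariff-rate quota (threshold 3,341 units). In-quota: 3,341 units at 7.5%; over-quota: 5,577 units at 34%.
Pro-rata value split: in-quota = ¥279,579.30 × 3,341/8,918 = ¥104,740.35; over-quota = ¥279,579.30 − ¥104,740.35 = ¥174,838.95.
In-quota duty = ¥104,740.35 × 7.5% = ¥7,855.53. Over-quota duty = ¥174,838.95 × 34% = ¥59,445.24.
Line duty = ¥7,855.53 + ¥59,445.24 = ¥67,300.77.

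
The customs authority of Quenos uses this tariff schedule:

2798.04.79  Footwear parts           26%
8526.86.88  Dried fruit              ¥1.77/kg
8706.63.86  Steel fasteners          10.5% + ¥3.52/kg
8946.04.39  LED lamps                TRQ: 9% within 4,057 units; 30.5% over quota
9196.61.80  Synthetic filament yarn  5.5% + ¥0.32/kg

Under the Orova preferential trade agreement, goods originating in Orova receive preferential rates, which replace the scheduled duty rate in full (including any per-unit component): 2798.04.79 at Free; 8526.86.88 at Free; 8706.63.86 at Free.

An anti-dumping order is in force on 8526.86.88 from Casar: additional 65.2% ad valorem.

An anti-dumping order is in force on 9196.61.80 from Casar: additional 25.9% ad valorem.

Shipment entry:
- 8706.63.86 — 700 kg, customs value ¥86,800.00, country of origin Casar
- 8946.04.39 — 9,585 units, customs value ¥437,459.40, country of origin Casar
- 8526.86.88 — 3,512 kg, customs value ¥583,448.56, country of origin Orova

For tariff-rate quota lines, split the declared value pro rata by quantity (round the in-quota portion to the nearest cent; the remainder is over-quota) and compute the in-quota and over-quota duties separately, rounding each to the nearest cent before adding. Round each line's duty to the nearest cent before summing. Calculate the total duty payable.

Line 1 (8706.63.86, Casar, 700 kg, ¥86,800.00):
Base rate for 8706.63.86 is 10.5% + ¥3.52/kg.
8706.63.86 has an FTA preferential rate, but origin Casar is not Orova; base rate stands.
Duty = ¥86,800.00 × 10.5% + 700 × ¥3.52 = ¥11,578.00.
Line 2 (8946.04.39, Casar, 9,585 units, ¥437,459.40):
Code 8946.04.39 is under a tariff-rate quota (threshold 4,057 units). In-quota: 4,057 units at 9%; over-quota: 5,528 units at 30.5%.
Pro-rata value split: in-quota = ¥437,459.40 × 4,057/9,585 = ¥185,161.48; over-quota = ¥437,459.40 − ¥185,161.48 = ¥252,297.92.
In-quota duty = ¥185,161.48 × 9% = ¥16,664.53. Over-quota duty = ¥252,297.92 × 30.5% = ¥76,950.87.
Line duty = ¥16,664.53 + ¥76,950.87 = ¥93,615.40.
Line 3 (8526.86.88, Orova, 3,512 kg, ¥583,448.56):
Base rate for 8526.86.88 is ¥1.77/kg.
Origin Orova qualifies under the Quenos–Orova agreement and 8526.86.88 is covered: preferential rate Free applies instead.
The additional-duty order on 8526.86.88 targets Casar, not Orova; it does not apply.
Duty = ¥583,448.56 × 0% = ¥0.00.
Total = ¥11,578.00 + ¥93,615.40 + ¥0.00 = ¥105,193.40.

¥105,193.40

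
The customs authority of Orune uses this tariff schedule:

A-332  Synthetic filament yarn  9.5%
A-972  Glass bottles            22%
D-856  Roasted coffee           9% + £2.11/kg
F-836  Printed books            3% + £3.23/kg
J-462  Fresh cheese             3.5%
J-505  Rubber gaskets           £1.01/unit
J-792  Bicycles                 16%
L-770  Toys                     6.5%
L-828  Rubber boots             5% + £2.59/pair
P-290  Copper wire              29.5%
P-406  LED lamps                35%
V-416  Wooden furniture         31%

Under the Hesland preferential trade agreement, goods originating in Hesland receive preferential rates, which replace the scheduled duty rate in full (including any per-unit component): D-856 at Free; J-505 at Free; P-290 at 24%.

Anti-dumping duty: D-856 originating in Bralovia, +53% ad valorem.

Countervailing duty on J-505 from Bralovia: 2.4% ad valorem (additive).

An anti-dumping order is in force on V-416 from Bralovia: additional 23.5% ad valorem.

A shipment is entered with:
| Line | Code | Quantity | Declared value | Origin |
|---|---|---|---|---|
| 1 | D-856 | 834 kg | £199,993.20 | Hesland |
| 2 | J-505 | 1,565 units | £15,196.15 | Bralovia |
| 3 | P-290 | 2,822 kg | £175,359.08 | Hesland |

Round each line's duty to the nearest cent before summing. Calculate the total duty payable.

Line 1 (D-856, Hesland, 834 kg, £199,993.20):
Base rate for D-856 is 9% + £2.11/kg.
Origin Hesland qualifies under the Orune–Hesland agreement and D-856 is covered: preferential rate Free applies instead.
The additional-duty order on D-856 targets Bralovia, not Hesland; it does not apply.
Duty = £199,993.20 × 0% = £0.00.
Line 2 (J-505, Bralovia, 1,565 units, £15,196.15):
Base rate for J-505 is £1.01/unit.
J-505 has an FTA preferential rate, but origin Bralovia is not Hesland; base rate stands.
Additional duty on J-505 from Bralovia: +2.4% ad valorem. Applied ad valorem rate = 2.4%.
Duty = £15,196.15 × 2.4% + 1,565 × £1.01 = £1,945.36.
Line 3 (P-290, Hesland, 2,822 kg, £175,359.08):
Base rate for P-290 is 29.5%.
Origin Hesland qualifies under the Orune–Hesland agreement and P-290 is covered: preferential rate 24% applies instead.
Duty = £175,359.08 × 24% = £42,086.18.
Total = £0.00 + £1,945.36 + £42,086.18 = £44,031.54.

£44,031.54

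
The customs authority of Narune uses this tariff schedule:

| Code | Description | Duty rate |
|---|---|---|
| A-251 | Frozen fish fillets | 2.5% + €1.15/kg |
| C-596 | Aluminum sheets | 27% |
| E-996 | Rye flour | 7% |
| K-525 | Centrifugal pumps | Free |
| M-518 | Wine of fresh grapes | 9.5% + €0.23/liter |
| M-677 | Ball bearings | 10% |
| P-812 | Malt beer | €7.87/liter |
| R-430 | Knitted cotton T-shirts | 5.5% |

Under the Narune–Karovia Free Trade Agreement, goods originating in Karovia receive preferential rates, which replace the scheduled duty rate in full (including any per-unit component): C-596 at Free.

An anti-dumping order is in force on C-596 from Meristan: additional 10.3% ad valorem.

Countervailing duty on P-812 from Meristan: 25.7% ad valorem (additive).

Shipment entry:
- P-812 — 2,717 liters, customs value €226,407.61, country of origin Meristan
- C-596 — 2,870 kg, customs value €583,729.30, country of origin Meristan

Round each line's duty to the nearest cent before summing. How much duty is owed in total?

Line 1 (P-812, Meristan, 2,717 liters, €226,407.61):
Base rate for P-812 is €7.87/liter.
Additional duty on P-812 from Meristan: +25.7% ad valorem. Applied ad valorem rate = 25.7%.
Duty = €226,407.61 × 25.7% + 2,717 × €7.87 = €79,569.55.
Line 2 (C-596, Meristan, 2,870 kg, €583,729.30):
Base rate for C-596 is 27%.
C-596 has an FTA preferential rate, but origin Meristan is not Karovia; base rate stands.
Additional duty on C-596 from Meristan: +10.3%. Applied ad valorem rate: 27% + 10.3% = 37.3%.
Duty = €583,729.30 × 37.3% = €217,731.03.
Total = €79,569.55 + €217,731.03 = €297,300.58.

€297,300.58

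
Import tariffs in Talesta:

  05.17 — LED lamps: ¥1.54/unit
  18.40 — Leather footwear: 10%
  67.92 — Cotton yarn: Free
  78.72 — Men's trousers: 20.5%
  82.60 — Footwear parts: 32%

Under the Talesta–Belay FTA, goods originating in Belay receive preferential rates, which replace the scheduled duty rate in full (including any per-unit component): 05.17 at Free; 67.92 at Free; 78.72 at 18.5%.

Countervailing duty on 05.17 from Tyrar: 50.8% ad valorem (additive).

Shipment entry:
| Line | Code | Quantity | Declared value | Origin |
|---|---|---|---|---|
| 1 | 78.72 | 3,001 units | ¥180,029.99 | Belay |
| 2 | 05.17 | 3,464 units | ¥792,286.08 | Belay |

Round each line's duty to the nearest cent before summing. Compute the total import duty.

Line 1 (78.72, Belay, 3,001 units, ¥180,029.99):
Base rate for 78.72 is 20.5%.
Origin Belay qualifies under the Talesta–Belay agreement and 78.72 is covered: preferential rate 18.5% applies instead.
Duty = ¥180,029.99 × 18.5% = ¥33,305.55.
Line 2 (05.17, Belay, 3,464 units, ¥792,286.08):
Base rate for 05.17 is ¥1.54/unit.
Origin Belay qualifies under the Talesta–Belay agreement and 05.17 is covered: preferential rate Free applies instead.
The additional-duty order on 05.17 targets Tyrar, not Belay; it does not apply.
Duty = ¥792,286.08 × 0% = ¥0.00.
Total = ¥33,305.55 + ¥0.00 = ¥33,305.55.

¥33,305.55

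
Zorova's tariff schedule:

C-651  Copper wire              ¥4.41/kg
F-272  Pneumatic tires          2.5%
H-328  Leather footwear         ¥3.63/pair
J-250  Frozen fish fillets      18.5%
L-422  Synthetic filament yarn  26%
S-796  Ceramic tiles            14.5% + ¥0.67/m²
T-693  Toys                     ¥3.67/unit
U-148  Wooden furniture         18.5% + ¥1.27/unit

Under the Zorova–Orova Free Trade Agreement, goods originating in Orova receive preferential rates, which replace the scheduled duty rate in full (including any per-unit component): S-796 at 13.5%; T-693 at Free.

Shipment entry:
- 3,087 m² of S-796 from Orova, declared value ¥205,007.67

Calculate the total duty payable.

Line 1 (S-796, Orova, 3,087 m², ¥205,007.67):
Base rate for S-796 is 14.5% + ¥0.67/m².
Origin Orova qualifies under the Zorova–Orova agreement and S-796 is covered: preferential rate 13.5% applies instead.
Duty = ¥205,007.67 × 13.5% = ¥27,676.04.

¥27,676.04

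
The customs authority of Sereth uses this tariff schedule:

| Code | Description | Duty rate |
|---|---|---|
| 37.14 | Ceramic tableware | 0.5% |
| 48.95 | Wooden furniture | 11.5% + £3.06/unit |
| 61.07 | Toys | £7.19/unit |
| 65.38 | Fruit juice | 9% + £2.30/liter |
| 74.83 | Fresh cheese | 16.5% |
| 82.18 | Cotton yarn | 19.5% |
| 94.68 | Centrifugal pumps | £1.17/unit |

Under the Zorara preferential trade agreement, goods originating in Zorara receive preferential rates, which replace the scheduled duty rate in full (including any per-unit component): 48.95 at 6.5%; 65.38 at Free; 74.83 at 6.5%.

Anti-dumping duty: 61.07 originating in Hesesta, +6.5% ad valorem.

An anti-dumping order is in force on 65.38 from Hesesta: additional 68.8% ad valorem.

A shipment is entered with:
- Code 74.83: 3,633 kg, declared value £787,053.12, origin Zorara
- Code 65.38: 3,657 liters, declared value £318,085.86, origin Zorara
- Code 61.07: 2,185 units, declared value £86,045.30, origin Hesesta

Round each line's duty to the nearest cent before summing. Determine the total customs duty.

Line 1 (74.83, Zorara, 3,633 kg, £787,053.12):
Base rate for 74.83 is 16.5%.
Origin Zorara qualifies under the Sereth–Zorara agreement and 74.83 is covered: preferential rate 6.5% applies instead.
Duty = £787,053.12 × 6.5% = £51,158.45.
Line 2 (65.38, Zorara, 3,657 liters, £318,085.86):
Base rate for 65.38 is 9% + £2.30/liter.
Origin Zorara qualifies under the Sereth–Zorara agreement and 65.38 is covered: preferential rate Free applies instead.
The additional-duty order on 65.38 targets Hesesta, not Zorara; it does not apply.
Duty = £318,085.86 × 0% = £0.00.
Line 3 (61.07, Hesesta, 2,185 units, £86,045.30):
Base rate for 61.07 is £7.19/unit.
Additional duty on 61.07 from Hesesta: +6.5% ad valorem. Applied ad valorem rate = 6.5%.
Duty = £86,045.30 × 6.5% + 2,185 × £7.19 = £21,303.09.
Total = £51,158.45 + £0.00 + £21,303.09 = £72,461.54.

£72,461.54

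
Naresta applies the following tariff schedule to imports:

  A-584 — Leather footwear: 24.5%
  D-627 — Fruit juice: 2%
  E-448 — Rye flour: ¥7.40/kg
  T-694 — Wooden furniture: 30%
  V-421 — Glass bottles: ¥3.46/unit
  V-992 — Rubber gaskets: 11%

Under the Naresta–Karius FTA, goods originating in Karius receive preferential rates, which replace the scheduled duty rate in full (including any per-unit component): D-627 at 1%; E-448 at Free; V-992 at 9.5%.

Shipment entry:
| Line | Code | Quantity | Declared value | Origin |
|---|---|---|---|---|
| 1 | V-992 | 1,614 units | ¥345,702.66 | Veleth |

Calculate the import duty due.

¥38,027.29

Line 1 (V-992, Veleth, 1,614 units, ¥345,702.66):
Base rate for V-992 is 11%.
V-992 has an FTA preferential rate, but origin Veleth is not Karius; base rate stands.
Duty = ¥345,702.66 × 11% = ¥38,027.29.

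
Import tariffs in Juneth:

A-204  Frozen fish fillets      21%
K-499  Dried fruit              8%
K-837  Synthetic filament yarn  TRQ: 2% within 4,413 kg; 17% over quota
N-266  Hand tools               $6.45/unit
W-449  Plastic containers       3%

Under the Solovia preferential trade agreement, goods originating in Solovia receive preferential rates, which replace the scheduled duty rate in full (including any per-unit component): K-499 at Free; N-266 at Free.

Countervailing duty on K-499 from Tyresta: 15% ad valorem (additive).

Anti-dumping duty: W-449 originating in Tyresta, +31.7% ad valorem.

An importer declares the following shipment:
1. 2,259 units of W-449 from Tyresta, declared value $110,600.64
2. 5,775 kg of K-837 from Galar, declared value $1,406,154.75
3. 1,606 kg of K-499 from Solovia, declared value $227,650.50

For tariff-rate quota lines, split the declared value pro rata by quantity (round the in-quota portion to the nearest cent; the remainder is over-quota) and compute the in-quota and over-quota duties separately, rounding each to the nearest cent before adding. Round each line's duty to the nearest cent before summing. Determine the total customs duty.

$116,246.52

Line 1 (W-449, Tyresta, 2,259 units, $110,600.64):
Base rate for W-449 is 3%.
Additional duty on W-449 from Tyresta: +31.7%. Applied ad valorem rate: 3% + 31.7% = 34.7%.
Duty = $110,600.64 × 34.7% = $38,378.42.
Line 2 (K-837, Galar, 5,775 kg, $1,406,154.75):
Code K-837 is under a tariff-rate quota (threshold 4,413 kg). In-quota: 4,413 kg at 2%; over-quota: 1,362 kg at 17%.
Pro-rata value split: in-quota = $1,406,154.75 × 4,413/5,775 = $1,074,521.37; over-quota = $1,406,154.75 − $1,074,521.37 = $331,633.38.
In-quota duty = $1,074,521.37 × 2% = $21,490.43. Over-quota duty = $331,633.38 × 17% = $56,377.67.
Line duty = $21,490.43 + $56,377.67 = $77,868.10.
Line 3 (K-499, Solovia, 1,606 kg, $227,650.50):
Base rate for K-499 is 8%.
Origin Solovia qualifies under the Juneth–Solovia agreement and K-499 is covered: preferential rate Free applies instead.
The additional-duty order on K-499 targets Tyresta, not Solovia; it does not apply.
Duty = $227,650.50 × 0% = $0.00.
Total = $38,378.42 + $77,868.10 + $0.00 = $116,246.52.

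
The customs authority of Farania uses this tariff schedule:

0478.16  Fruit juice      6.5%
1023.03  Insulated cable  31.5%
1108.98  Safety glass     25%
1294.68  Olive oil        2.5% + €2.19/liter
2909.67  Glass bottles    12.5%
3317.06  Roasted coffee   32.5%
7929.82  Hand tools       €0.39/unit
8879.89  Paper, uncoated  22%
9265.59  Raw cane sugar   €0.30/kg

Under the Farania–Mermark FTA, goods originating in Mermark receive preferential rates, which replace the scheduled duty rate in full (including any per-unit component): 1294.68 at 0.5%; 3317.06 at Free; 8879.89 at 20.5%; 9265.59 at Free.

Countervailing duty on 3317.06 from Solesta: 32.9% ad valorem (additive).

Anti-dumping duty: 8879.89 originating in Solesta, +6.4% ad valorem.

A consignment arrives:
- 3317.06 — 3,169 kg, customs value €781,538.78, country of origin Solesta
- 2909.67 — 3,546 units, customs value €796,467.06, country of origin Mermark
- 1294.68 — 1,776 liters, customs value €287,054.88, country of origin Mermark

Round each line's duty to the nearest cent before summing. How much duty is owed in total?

Line 1 (3317.06, Solesta, 3,169 kg, €781,538.78):
Base rate for 3317.06 is 32.5%.
3317.06 has an FTA preferential rate, but origin Solesta is not Mermark; base rate stands.
Additional duty on 3317.06 from Solesta: +32.9%. Applied ad valorem rate: 32.5% + 32.9% = 65.4%.
Duty = €781,538.78 × 65.4% = €511,126.36.
Line 2 (2909.67, Mermark, 3,546 units, €796,467.06):
Base rate for 2909.67 is 12.5%.
Origin Mermark is the FTA partner but 2909.67 is not on the preference list; base rate stands.
Duty = €796,467.06 × 12.5% = €99,558.38.
Line 3 (1294.68, Mermark, 1,776 liters, €287,054.88):
Base rate for 1294.68 is 2.5% + €2.19/liter.
Origin Mermark qualifies under the Farania–Mermark agreement and 1294.68 is covered: preferential rate 0.5% applies instead.
Duty = €287,054.88 × 0.5% = €1,435.27.
Total = €511,126.36 + €99,558.38 + €1,435.27 = €612,120.01.

€612,120.01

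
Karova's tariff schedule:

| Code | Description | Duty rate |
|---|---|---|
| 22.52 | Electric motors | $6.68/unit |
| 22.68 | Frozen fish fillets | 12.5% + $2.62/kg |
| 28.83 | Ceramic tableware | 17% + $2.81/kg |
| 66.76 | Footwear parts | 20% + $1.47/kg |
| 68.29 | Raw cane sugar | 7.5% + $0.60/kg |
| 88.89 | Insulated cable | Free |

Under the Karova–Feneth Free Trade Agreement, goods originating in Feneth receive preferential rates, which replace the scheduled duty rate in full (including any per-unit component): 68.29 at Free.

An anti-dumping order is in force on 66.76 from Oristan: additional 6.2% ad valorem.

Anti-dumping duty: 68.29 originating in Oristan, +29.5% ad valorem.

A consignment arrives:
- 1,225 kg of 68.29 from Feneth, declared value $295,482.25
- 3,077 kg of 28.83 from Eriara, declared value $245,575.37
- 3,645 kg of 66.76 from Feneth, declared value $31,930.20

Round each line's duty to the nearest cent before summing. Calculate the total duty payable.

$62,138.37

Line 1 (68.29, Feneth, 1,225 kg, $295,482.25):
Base rate for 68.29 is 7.5% + $0.60/kg.
Origin Feneth qualifies under the Karova–Feneth agreement and 68.29 is covered: preferential rate Free applies instead.
The additional-duty order on 68.29 targets Oristan, not Feneth; it does not apply.
Duty = $295,482.25 × 0% = $0.00.
Line 2 (28.83, Eriara, 3,077 kg, $245,575.37):
Base rate for 28.83 is 17% + $2.81/kg.
Duty = $245,575.37 × 17% + 3,077 × $2.81 = $50,394.18.
Line 3 (66.76, Feneth, 3,645 kg, $31,930.20):
Base rate for 66.76 is 20% + $1.47/kg.
Origin Feneth is the FTA partner but 66.76 is not on the preference list; base rate stands.
The additional-duty order on 66.76 targets Oristan, not Feneth; it does not apply.
Duty = $31,930.20 × 20% + 3,645 × $1.47 = $11,744.19.
Total = $0.00 + $50,394.18 + $11,744.19 = $62,138.37.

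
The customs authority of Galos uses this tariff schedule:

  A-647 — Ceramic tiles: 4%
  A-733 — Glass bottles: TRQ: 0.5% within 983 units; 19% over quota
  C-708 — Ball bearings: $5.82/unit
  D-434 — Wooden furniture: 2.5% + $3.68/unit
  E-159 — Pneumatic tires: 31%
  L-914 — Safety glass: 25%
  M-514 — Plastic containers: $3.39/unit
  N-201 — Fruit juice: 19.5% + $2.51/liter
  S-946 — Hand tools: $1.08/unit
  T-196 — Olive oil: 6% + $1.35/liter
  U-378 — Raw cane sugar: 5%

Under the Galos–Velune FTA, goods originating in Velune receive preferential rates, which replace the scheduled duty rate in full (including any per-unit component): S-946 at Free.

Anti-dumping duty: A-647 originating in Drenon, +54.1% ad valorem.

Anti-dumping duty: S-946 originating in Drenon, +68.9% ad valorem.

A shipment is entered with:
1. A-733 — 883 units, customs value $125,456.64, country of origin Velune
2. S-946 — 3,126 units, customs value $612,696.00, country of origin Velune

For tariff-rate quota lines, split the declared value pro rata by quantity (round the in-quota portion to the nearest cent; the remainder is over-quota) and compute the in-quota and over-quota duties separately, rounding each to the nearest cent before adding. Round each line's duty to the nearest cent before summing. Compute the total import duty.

Line 1 (A-733, Velune, 883 units, $125,456.64):
Code A-733 is under a tariff-rate quota (threshold 983 units). Quantity 883 units is within the quota, so the in-quota rate 0.5% applies to the full value.
Duty = $125,456.64 × 0.5% = $627.28.
Line 2 (S-946, Velune, 3,126 units, $612,696.00):
Base rate for S-946 is $1.08/unit.
Origin Velune qualifies under the Galos–Velune agreement and S-946 is covered: preferential rate Free applies instead.
The additional-duty order on S-946 targets Drenon, not Velune; it does not apply.
Duty = $612,696.00 × 0% = $0.00.
Total = $627.28 + $0.00 = $627.28.

$627.28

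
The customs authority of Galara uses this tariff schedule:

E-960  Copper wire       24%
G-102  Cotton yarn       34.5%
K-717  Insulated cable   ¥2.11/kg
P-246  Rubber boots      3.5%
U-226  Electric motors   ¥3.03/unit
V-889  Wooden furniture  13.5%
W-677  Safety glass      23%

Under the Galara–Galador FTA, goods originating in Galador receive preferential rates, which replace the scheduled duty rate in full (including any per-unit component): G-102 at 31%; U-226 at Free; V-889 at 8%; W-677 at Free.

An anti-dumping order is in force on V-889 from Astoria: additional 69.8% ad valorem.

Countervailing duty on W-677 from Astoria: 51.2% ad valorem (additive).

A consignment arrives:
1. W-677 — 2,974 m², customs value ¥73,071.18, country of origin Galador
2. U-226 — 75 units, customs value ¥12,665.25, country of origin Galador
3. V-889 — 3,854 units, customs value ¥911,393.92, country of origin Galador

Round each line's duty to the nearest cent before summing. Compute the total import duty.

Line 1 (W-677, Galador, 2,974 m², ¥73,071.18):
Base rate for W-677 is 23%.
Origin Galador qualifies under the Galara–Galador agreement and W-677 is covered: preferential rate Free applies instead.
The additional-duty order on W-677 targets Astoria, not Galador; it does not apply.
Duty = ¥73,071.18 × 0% = ¥0.00.
Line 2 (U-226, Galador, 75 units, ¥12,665.25):
Base rate for U-226 is ¥3.03/unit.
Origin Galador qualifies under the Galara–Galador agreement and U-226 is covered: preferential rate Free applies instead.
Duty = ¥12,665.25 × 0% = ¥0.00.
Line 3 (V-889, Galador, 3,854 units, ¥911,393.92):
Base rate for V-889 is 13.5%.
Origin Galador qualifies under the Galara–Galador agreement and V-889 is covered: preferential rate 8% applies instead.
The additional-duty order on V-889 targets Astoria, not Galador; it does not apply.
Duty = ¥911,393.92 × 8% = ¥72,911.51.
Total = ¥0.00 + ¥0.00 + ¥72,911.51 = ¥72,911.51.

¥72,911.51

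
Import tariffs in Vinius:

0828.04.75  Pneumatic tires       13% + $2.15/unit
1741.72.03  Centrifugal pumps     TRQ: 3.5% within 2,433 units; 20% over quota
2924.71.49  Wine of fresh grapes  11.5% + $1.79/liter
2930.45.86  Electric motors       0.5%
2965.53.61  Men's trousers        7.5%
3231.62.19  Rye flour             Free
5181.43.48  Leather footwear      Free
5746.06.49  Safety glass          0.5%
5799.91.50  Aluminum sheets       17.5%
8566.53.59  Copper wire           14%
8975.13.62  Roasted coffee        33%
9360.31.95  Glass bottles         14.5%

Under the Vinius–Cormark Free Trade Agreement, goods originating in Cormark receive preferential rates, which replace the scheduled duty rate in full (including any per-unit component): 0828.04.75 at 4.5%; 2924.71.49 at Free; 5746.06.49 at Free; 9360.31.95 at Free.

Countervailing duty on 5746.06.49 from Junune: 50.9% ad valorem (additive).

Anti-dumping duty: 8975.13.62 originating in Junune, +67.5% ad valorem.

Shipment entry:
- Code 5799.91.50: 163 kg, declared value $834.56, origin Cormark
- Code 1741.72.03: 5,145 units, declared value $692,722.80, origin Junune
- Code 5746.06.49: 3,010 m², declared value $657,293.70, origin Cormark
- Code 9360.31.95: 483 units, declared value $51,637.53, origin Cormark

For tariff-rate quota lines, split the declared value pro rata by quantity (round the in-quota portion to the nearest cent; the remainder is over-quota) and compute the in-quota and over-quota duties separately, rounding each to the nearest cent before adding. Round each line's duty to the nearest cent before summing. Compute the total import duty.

Line 1 (5799.91.50, Cormark, 163 kg, $834.56):
Base rate for 5799.91.50 is 17.5%.
Origin Cormark is the FTA partner but 5799.91.50 is not on the preference list; base rate stands.
Duty = $834.56 × 17.5% = $146.05.
Line 2 (1741.72.03, Junune, 5,145 units, $692,722.80):
Code 1741.72.03 is under a tariff-rate quota (threshold 2,433 units). In-quota: 2,433 units at 3.5%; over-quota: 2,712 units at 20%.
Pro-rata value split: in-quota = $692,722.80 × 2,433/5,145 = $327,579.12; over-quota = $692,722.80 − $327,579.12 = $365,143.68.
In-quota duty = $327,579.12 × 3.5% = $11,465.27. Over-quota duty = $365,143.68 × 20% = $73,028.74.
Line duty = $11,465.27 + $73,028.74 = $84,494.01.
Line 3 (5746.06.49, Cormark, 3,010 m², $657,293.70):
Base rate for 5746.06.49 is 0.5%.
Origin Cormark qualifies under the Vinius–Cormark agreement and 5746.06.49 is covered: preferential rate Free applies instead.
The additional-duty order on 5746.06.49 targets Junune, not Cormark; it does not apply.
Duty = $657,293.70 × 0% = $0.00.
Line 4 (9360.31.95, Cormark, 483 units, $51,637.53):
Base rate for 9360.31.95 is 14.5%.
Origin Cormark qualifies under the Vinius–Cormark agreement and 9360.31.95 is covered: preferential rate Free applies instead.
Duty = $51,637.53 × 0% = $0.00.
Total = $146.05 + $84,494.01 + $0.00 + $0.00 = $84,640.06.

$84,640.06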